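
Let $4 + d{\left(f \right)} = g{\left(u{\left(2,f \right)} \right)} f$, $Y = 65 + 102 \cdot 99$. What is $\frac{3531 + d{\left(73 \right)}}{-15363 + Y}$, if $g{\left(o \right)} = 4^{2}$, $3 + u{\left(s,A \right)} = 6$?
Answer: $- \frac{939}{1040} \approx -0.90288$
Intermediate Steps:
$u{\left(s,A \right)} = 3$ ($u{\left(s,A \right)} = -3 + 6 = 3$)
$g{\left(o \right)} = 16$
$Y = 10163$ ($Y = 65 + 10098 = 10163$)
$d{\left(f \right)} = -4 + 16 f$
$\frac{3531 + d{\left(73 \right)}}{-15363 + Y} = \frac{3531 + \left(-4 + 16 \cdot 73\right)}{-15363 + 10163} = \frac{3531 + \left(-4 + 1168\right)}{-5200} = \left(3531 + 1164\right) \left(- \frac{1}{5200}\right) = 4695 \left(- \frac{1}{5200}\right) = - \frac{939}{1040}$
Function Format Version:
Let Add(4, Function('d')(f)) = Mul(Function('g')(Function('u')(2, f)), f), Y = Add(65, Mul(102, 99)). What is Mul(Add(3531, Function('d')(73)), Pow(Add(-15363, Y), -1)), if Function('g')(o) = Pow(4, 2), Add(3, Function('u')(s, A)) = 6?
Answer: Rational(-939, 1040) ≈ -0.90288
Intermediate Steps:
Function('u')(s, A) = 3 (Function('u')(s, A) = Add(-3, 6) = 3)
Function('g')(o) = 16
Y = 10163 (Y = Add(65, 10098) = 10163)
Function('d')(f) = Add(-4, Mul(16, f))
Mul(Add(3531, Function('d')(73)), Pow(Add(-15363, Y), -1)) = Mul(Add(3531, Add(-4, Mul(16, 73))), Pow(Add(-15363, 10163), -1)) = Mul(Add(3531, Add(-4, 1168)), Pow(-5200, -1)) = Mul(Add(3531, 1164), Rational(-1, 5200)) = Mul(4695, Rational(-1, 5200)) = Rational(-939, 1040)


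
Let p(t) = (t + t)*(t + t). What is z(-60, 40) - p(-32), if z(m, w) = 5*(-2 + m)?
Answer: -4406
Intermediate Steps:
z(m, w) = -10 + 5*m
p(t) = 4*t² (p(t) = (2*t)*(2*t) = 4*t²)
z(-60, 40) - p(-32) = (-10 + 5*(-60)) - 4*(-32)² = (-10 - 300) - 4*1024 = -310 - 1*4096 = -310 - 4096 = -4406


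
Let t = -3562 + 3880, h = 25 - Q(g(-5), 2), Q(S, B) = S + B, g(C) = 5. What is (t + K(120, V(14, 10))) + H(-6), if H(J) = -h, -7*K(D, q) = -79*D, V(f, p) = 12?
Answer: 11580/7 ≈ 1654.3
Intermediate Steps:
Q(S, B) = B + S
K(D, q) = 79*D/7 (K(D, q) = -(-79)*D/7 = 79*D/7)
h = 18 (h = 25 - (2 + 5) = 25 - 1*7 = 25 - 7 = 18)
H(J) = -18 (H(J) = -1*18 = -18)
t = 318
(t + K(120, V(14, 10))) + H(-6) = (318 + (79/7)*120) - 18 = (318 + 9480/7) - 18 = 11706/7 - 18 = 11580/7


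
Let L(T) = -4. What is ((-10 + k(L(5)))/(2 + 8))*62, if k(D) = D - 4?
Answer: -558/5 ≈ -111.60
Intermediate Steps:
k(D) = -4 + D
((-10 + k(L(5)))/(2 + 8))*62 = ((-10 + (-4 - 4))/(2 + 8))*62 = ((-10 - 8)/10)*62 = -18*⅒*62 = -9/5*62 = -558/5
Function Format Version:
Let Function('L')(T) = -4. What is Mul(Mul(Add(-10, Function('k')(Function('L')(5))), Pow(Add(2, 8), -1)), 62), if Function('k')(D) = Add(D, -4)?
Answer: Rational(-558, 5) ≈ -111.60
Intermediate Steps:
Function('k')(D) = Add(-4, D)
Mul(Mul(Add(-10, Function('k')(Function('L')(5))), Pow(Add(2, 8), -1)), 62) = Mul(Mul(Add(-10, Add(-4, -4)), Pow(Add(2, 8), -1)), 62) = Mul(Mul(Add(-10, -8), Pow(10, -1)), 62) = Mul(Mul(-18, Rational(1, 10)), 62) = Mul(Rational(-9, 5), 62) = Rational(-558, 5)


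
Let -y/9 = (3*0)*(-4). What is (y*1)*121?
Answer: 0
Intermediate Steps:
y = 0 (y = -9*3*0*(-4) = -0*(-4) = -9*0 = 0)
(y*1)*121 = (0*1)*121 = 0*121 = 0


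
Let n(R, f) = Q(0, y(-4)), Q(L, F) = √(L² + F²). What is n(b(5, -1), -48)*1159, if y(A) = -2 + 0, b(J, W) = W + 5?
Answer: 2318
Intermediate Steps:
b(J, W) = 5 + W
y(A) = -2
Q(L, F) = √(F² + L²)
n(R, f) = 2 (n(R, f) = √((-2)² + 0²) = √(4 + 0) = √4 = 2)
n(b(5, -1), -48)*1159 = 2*1159 = 2318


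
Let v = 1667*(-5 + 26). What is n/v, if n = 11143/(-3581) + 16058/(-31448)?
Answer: -67988127/657053897836 ≈ -0.00010347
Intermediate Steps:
n = -203964381/56307644 (n = 11143*(-1/3581) + 16058*(-1/31448) = -11143/3581 - 8029/15724 = -203964381/56307644 ≈ -3.6223)
v = 35007 (v = 1667*21 = 35007)
n/v = -203964381/56307644/35007 = -203964381/56307644*1/35007 = -67988127/657053897836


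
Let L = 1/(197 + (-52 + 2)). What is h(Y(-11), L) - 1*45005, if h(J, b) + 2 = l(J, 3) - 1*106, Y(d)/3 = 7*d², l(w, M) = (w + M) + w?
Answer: -40028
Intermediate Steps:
l(w, M) = M + 2*w (l(w, M) = (M + w) + w = M + 2*w)
L = 1/147 (L = 1/(197 - 50) = 1/147 ≈ 0.0068027)
Y(d) = 21*d² (Y(d) = 3*(7*d²) = 21*d²)
h(J, b) = -105 + 2*J (h(J, b) = -2 + ((3 + 2*J) - 1*106) = -2 + ((3 + 2*J) - 106) = -2 + (-103 + 2*J) = -105 + 2*J)
h(Y(-11), L) - 1*45005 = (-105 + 2*(21*(-11)²)) - 1*45005 = (-105 + 2*(21*121)) - 45005 = (-105 + 2*2541) - 45005 = (-105 + 5082) - 45005 = 4977 - 45005 = -40028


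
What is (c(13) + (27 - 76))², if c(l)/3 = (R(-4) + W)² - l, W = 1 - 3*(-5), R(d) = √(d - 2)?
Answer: 382948 + 127104*I*√6 ≈ 3.8295e+5 + 3.1134e+5*I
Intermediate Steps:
R(d) = √(-2 + d)
W = 16 (W = 1 + 15 = 16)
c(l) = -3*l + 3*(16 + I*√6)² (c(l) = 3*((√(-2 - 4) + 16)² - l) = 3*((√(-6) + 16)² - l) = 3*((I*√6 + 16)² - l) = 3*((16 + I*√6)² - l) = -3*l + 3*(16 + I*√6)²)
(c(13) + (27 - 76))² = ((-3*13 + 3*(16 + I*√6)²) + (27 - 76))² = ((-39 + 3*(16 + I*√6)²) - 49)² = (-88 + 3*(16 + I*√6)²)²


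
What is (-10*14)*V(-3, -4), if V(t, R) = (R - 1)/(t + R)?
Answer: -100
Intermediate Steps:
V(t, R) = (-1 + R)/(R + t)
(-10*14)*V(-3, -4) = (-10*14)*((-1 - 4)/(-4 - 3)) = -140*(-5)/(-7) = -(-20)*(-5) = -140*5/7 = -100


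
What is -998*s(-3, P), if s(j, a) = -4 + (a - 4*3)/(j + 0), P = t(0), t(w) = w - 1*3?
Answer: -998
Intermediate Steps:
t(w) = -3 + w (t(w) = w - 3 = -3 + w)
P = -3 (P = -3 + 0 = -3)
s(j, a) = -4 + (-12 + a)/j (s(j, a) = -4 + (a - 12)/j = -4 + (-12 + a)/j)
-998*s(-3, P) = -998*(-12 - 3 - 4*(-3))/(-3) = -998*(-(-12 - 3 + 12)/3) = -998*(-⅓*(-3)) = -998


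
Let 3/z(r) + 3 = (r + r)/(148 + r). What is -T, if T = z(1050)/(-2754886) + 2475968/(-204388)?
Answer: 424607815725985/35050836075558 ≈ 12.114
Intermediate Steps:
z(r) = 3/(-3 + 2*r/(148 + r)) (z(r) = 3/(-3 + (r + r)/(148 + r)) = 3/(-3 + (2*r)/(148 + r)) = 3/(-3 + 2*r/(148 + r)))
T = -424607815725985/35050836075558 (T = (3*(-148 - 1*1050)/(444 + 1050))/(-2754886) + 2475968/(-204388) = (3*(-148 - 1050)/1494)*(-1/2754886) + 2475968*(-1/204388) = (3*(1/1494)*(-1198))*(-1/2754886) - 618992/51097 = -599/249*(-1/2754886) - 618992/51097 = 599/685966614 - 618992/51097 = -424607815725985/35050836075558 ≈ -12.114)
-T = -1*(-424607815725985/35050836075558) = 424607815725985/35050836075558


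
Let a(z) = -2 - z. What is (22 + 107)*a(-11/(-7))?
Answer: -3225/7 ≈ -460.71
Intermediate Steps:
(22 + 107)*a(-11/(-7)) = (22 + 107)*(-2 - (-11)/(-7)) = 129*(-2 - (-11)*(-1)/7) = 129*(-2 - 1*11/7) = 129*(-2 - 11/7) = 129*(-25/7) = -3225/7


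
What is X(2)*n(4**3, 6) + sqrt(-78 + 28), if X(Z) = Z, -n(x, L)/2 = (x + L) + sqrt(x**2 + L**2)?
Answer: -280 - 8*sqrt(1033) + 5*I*sqrt(2) ≈ -537.12 + 7.0711*I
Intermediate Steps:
n(x, L) = -2*L - 2*x - 2*sqrt(L**2 + x**2) (n(x, L) = -2*((x + L) + sqrt(x**2 + L**2)) = -2*((L + x) + sqrt(L**2 + x**2)) = -2*(L + x + sqrt(L**2 + x**2)) = -2*L - 2*x - 2*sqrt(L**2 + x**2))
X(2)*n(4**3, 6) + sqrt(-78 + 28) = 2*(-2*6 - 2*4**3 - 2*sqrt(6**2 + (4**3)**2)) + sqrt(-78 + 28) = 2*(-12 - 2*64 - 2*sqrt(36 + 64**2)) + sqrt(-50) = 2*(-12 - 128 - 2*sqrt(36 + 4096)) + 5*I*sqrt(2) = 2*(-12 - 128 - 4*sqrt(1033)) + 5*I*sqrt(2) = 2*(-140 - 4*sqrt(1033)) + 5*I*sqrt(2) = (-280 - 8*sqrt(1033)) + 5*I*sqrt(2) = -280 - 8*sqrt(1033) + 5*I*sqrt(2)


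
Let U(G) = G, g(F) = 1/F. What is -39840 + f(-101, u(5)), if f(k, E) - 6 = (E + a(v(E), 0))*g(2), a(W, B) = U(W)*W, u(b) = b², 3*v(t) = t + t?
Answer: -714287/18 ≈ -39683.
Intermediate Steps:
v(t) = 2*t/3 (v(t) = (t + t)/3 = (2*t)/3 = 2*t/3)
a(W, B) = W² (a(W, B) = W*W = W²)
f(k, E) = 6 + E/2 + 2*E²/9 (f(k, E) = 6 + (E + (2*E/3)²)/2 = 6 + (E + 4*E²/9)*(½) = 6 + (E/2 + 2*E²/9) = 6 + E/2 + 2*E²/9)
-39840 + f(-101, u(5)) = -39840 + (6 + (½)*5² + 2*(5²)²/9) = -39840 + (6 + (½)*25 + (2/9)*25²) = -39840 + (6 + 25/2 + (2/9)*625) = -39840 + (6 + 25/2 + 1250/9) = -39840 + 2833/18 = -714287/18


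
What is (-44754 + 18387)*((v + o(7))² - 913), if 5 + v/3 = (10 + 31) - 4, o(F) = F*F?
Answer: -530293104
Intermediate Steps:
o(F) = F²
v = 96 (v = -15 + 3*((10 + 31) - 4) = -15 + 3*(41 - 4) = -15 + 3*37 = -15 + 111 = 96)
(-44754 + 18387)*((v + o(7))² - 913) = (-44754 + 18387)*((96 + 7²)² - 913) = -26367*((96 + 49)² - 913) = -26367*(145² - 913) = -26367*(21025 - 913) = -26367*20112 = -530293104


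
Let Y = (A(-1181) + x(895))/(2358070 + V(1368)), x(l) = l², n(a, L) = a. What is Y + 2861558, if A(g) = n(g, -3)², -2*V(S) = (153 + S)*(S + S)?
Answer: 396816207311/138671 ≈ 2.8616e+6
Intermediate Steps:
V(S) = -S*(153 + S) (V(S) = -(153 + S)*(S + S)/2 = -(153 + S)*2*S/2 = -S*(153 + S))
A(g) = g²
Y = 1097893/138671 (Y = ((-1181)² + 895²)/(2358070 - 1*1368*(153 + 1368)) = (1394761 + 801025)/(2358070 - 1*1368*1521) = 2195786/(2358070 - 2080728) = 2195786/277342 = 2195786*(1/277342) = 1097893/138671 ≈ 7.9173)
Y + 2861558 = 1097893/138671 + 2861558 = 396816207311/138671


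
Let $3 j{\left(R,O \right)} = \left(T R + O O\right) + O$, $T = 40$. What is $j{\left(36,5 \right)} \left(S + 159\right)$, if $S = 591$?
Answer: $367500$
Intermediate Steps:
$j{\left(R,O \right)} = \frac{O}{3} + \frac{O^{2}}{3} + \frac{40 R}{3}$ ($j{\left(R,O \right)} = \frac{\left(40 R + O O\right) + O}{3} = \frac{\left(40 R + O^{2}\right) + O}{3} = \frac{\left(O^{2} + 40 R\right) + O}{3} = \frac{O + O^{2} + 40 R}{3} = \frac{O}{3} + \frac{O^{2}}{3} + \frac{40 R}{3}$)
$j{\left(36,5 \right)} \left(S + 159\right) = \left(\frac{1}{3} \cdot 5 + \frac{5^{2}}{3} + \frac{40}{3} \cdot 36\right) \left(591 + 159\right) = \left(\frac{5}{3} + \frac{1}{3} \cdot 25 + 480\right) 750 = \left(\frac{5}{3} + \frac{25}{3} + 480\right) 750 = 490 \cdot 750 = 367500$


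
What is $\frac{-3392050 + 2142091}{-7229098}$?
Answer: $\frac{1249959}{7229098} \approx 0.17291$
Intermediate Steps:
$\frac{-3392050 + 2142091}{-7229098} = \left(-1249959\right) \left(- \frac{1}{7229098}\right) = \frac{1249959}{7229098}$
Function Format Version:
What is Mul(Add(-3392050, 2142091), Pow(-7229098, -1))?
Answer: Rational(1249959, 7229098) ≈ 0.17291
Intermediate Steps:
Mul(Add(-3392050, 2142091), Pow(-7229098, -1)) = Mul(-1249959, Rational(-1, 7229098)) = Rational(1249959, 7229098)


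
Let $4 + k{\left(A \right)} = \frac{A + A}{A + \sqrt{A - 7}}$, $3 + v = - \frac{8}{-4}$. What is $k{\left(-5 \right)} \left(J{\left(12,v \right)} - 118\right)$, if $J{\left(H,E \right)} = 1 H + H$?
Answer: $\frac{9212}{37} - \frac{1880 i \sqrt{3}}{37} \approx 248.97 - 88.007 i$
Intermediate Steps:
$v = -1$ ($v = -3 - \frac{8}{-4} = -3 - -2 = -3 + 2 = -1$)
$J{\left(H,E \right)} = 2 H$ ($J{\left(H,E \right)} = H + H = 2 H$)
$k{\left(A \right)} = -4 + \frac{2 A}{A + \sqrt{-7 + A}}$ ($k{\left(A \right)} = -4 + \frac{A + A}{A + \sqrt{A - 7}} = -4 + \frac{2 A}{A + \sqrt{-7 + A}}$)
$k{\left(-5 \right)} \left(J{\left(12,v \right)} - 118\right) = \frac{2 \left(\left(-1\right) \left(-5\right) - 2 \sqrt{-7 - 5}\right)}{-5 + \sqrt{-7 - 5}} \left(2 \cdot 12 - 118\right) = \frac{2 \left(5 - 2 \sqrt{-12}\right)}{-5 + \sqrt{-12}} \left(24 - 118\right) = \frac{2 \left(5 - 2 \cdot 2 i \sqrt{3}\right)}{-5 + 2 i \sqrt{3}} \left(-94\right) = \frac{2 \left(5 - 4 i \sqrt{3}\right)}{-5 + 2 i \sqrt{3}} \left(-94\right) = - \frac{188 \left(5 - 4 i \sqrt{3}\right)}{-5 + 2 i \sqrt{3}}$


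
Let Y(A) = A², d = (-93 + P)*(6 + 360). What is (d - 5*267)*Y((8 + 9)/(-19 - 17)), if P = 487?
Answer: 13763047/432 ≈ 31859.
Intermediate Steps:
d = 144204 (d = (-93 + 487)*(6 + 360) = 394*366 = 144204)
(d - 5*267)*Y((8 + 9)/(-19 - 17)) = (144204 - 5*267)*((8 + 9)/(-19 - 17))² = (144204 - 1335)*(17/(-36))² = 142869*(17*(-1/36))² = 142869*(-17/36)² = 142869*(289/1296) = 13763047/432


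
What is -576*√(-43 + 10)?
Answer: -576*I*√33 ≈ -3308.9*I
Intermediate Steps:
-576*√(-43 + 10) = -576*I*√33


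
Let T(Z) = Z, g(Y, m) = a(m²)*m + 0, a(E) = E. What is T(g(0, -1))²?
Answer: 1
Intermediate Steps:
g(Y, m) = m³ (g(Y, m) = m²*m + 0 = m³ + 0 = m³)
T(g(0, -1))² = ((-1)³)² = (-1)² = 1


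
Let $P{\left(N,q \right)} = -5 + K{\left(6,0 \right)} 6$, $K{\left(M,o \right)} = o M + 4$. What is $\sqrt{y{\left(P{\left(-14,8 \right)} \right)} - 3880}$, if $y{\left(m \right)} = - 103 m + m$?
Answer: $i \sqrt{5818} \approx 76.276 i$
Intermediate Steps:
$K{\left(M,o \right)} = 4 + M o$ ($K{\left(M,o \right)} = M o + 4 = 4 + M o$)
$P{\left(N,q \right)} = 19$ ($P{\left(N,q \right)} = -5 + \left(4 + 6 \cdot 0\right) 6 = -5 + \left(4 + 0\right) 6 = -5 + 4 \cdot 6 = -5 + 24 = 19$)
$y{\left(m \right)} = - 102 m$
$\sqrt{y{\left(P{\left(-14,8 \right)} \right)} - 3880} = \sqrt{\left(-102\right) 19 - 3880} = \sqrt{-1938 - 3880} = \sqrt{-5818} = i \sqrt{5818}$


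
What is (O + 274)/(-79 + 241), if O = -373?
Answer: -11/18 ≈ -0.61111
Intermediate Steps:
(O + 274)/(-79 + 241) = (-373 + 274)/(-79 + 241) = -99/162 = -99*1/162 = -11/18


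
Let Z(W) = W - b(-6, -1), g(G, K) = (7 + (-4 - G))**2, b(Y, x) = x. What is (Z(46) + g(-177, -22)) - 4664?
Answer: 27783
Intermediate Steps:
g(G, K) = (3 - G)**2
Z(W) = 1 + W (Z(W) = W - 1*(-1) = W + 1 = 1 + W)
(Z(46) + g(-177, -22)) - 4664 = ((1 + 46) + (-3 - 177)**2) - 4664 = (47 + (-180)**2) - 4664 = (47 + 32400) - 4664 = 32447 - 4664 = 27783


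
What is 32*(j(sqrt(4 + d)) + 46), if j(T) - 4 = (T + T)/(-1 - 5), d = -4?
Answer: 1600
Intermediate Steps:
j(T) = 4 - T/3 (j(T) = 4 + (T + T)/(-1 - 5) = 4 + (2*T)/(-6) = 4 + (2*T)*(-1/6) = 4 - T/3)
32*(j(sqrt(4 + d)) + 46) = 32*((4 - sqrt(4 - 4)/3) + 46) = 32*((4 - sqrt(0)/3) + 46) = 32*((4 - 1/3*0) + 46) = 32*((4 + 0) + 46) = 32*(4 + 46) = 32*50 = 1600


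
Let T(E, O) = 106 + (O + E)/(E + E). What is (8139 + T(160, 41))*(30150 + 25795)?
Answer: 29523306589/64 ≈ 4.6130e+8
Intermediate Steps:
T(E, O) = 106 + (E + O)/(2*E) (T(E, O) = 106 + (E + O)/((2*E)) = 106 + (E + O)*(1/(2*E)) = 106 + (E + O)/(2*E))
(8139 + T(160, 41))*(30150 + 25795) = (8139 + (½)*(41 + 213*160)/160)*(30150 + 25795) = (8139 + (½)*(1/160)*(41 + 34080))*55945 = (8139 + (½)*(1/160)*34121)*55945 = (8139 + 34121/320)*55945 = (2638601/320)*55945 = 29523306589/64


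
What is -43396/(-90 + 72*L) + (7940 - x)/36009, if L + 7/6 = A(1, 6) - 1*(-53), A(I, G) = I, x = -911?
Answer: -254962325/22289571 ≈ -11.439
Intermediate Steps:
L = 317/6 (L = -7/6 + (1 - 1*(-53)) = -7/6 + (1 + 53) = -7/6 + 54 = 317/6 ≈ 52.833)
-43396/(-90 + 72*L) + (7940 - x)/36009 = -43396/(-90 + 72*(317/6)) + (7940 - 1*(-911))/36009 = -43396/(-90 + 3804) + (7940 + 911)*(1/36009) = -43396/3714 + 8851*(1/36009) = -43396*1/3714 + 8851/36009 = -21698/1857 + 8851/36009 = -254962325/22289571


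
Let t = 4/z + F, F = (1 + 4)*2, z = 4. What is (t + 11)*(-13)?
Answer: -286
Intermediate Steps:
F = 10 (F = 5*2 = 10)
t = 11 (t = 4/4 + 10 = 4*(¼) + 10 = 1 + 10 = 11)
(t + 11)*(-13) = (11 + 11)*(-13) = 22*(-13) = -286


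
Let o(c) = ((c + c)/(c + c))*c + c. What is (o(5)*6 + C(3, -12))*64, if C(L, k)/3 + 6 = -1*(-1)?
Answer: 2880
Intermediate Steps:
C(L, k) = -15 (C(L, k) = -18 + 3*(-1*(-1)) = -18 + 3*1 = -18 + 3 = -15)
o(c) = 2*c (o(c) = ((2*c)/((2*c)))*c + c = ((2*c)*(1/(2*c)))*c + c = 1*c + c = c + c = 2*c)
(o(5)*6 + C(3, -12))*64 = ((2*5)*6 - 15)*64 = (10*6 - 15)*64 = (60 - 15)*64 = 45*64 = 2880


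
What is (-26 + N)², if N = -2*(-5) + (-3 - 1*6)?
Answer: 625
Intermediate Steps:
N = 1 (N = 10 + (-3 - 6) = 10 - 9 = 1)
(-26 + N)² = (-26 + 1)² = (-25)² = 625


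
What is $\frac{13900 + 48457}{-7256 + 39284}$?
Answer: $\frac{62357}{32028} \approx 1.947$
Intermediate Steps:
$\frac{13900 + 48457}{-7256 + 39284} = \frac{62357}{32028}$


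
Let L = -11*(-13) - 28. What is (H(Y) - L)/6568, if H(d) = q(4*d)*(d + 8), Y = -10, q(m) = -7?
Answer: -101/6568 ≈ -0.015378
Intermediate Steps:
L = 115 (L = 143 - 28 = 115)
H(d) = -56 - 7*d (H(d) = -7*(d + 8) = -7*(8 + d) = -56 - 7*d)
(H(Y) - L)/6568 = ((-56 - 7*(-10)) - 1*115)/6568 = ((-56 + 70) - 115)*(1/6568) = (14 - 115)*(1/6568) = -101*1/6568 = -101/6568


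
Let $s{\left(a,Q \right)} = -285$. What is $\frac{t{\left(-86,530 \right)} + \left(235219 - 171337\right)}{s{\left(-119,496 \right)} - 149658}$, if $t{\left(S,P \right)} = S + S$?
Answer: $- \frac{63710}{149943} \approx -0.42489$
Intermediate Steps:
$t{\left(S,P \right)} = 2 S$
$\frac{t{\left(-86,530 \right)} + \left(235219 - 171337\right)}{s{\left(-119,496 \right)} - 149658} = \frac{2 \left(-86\right) + \left(235219 - 171337\right)}{-285 - 149658} = \frac{-172 + 63882}{-149943} = 63710 \left(- \frac{1}{149943}\right) = - \frac{63710}{149943}$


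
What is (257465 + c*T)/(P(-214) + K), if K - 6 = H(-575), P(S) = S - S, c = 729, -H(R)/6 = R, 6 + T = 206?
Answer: 403265/3456 ≈ 116.69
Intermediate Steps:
T = 200 (T = -6 + 206 = 200)
H(R) = -6*R
P(S) = 0
K = 3456 (K = 6 - 6*(-575) = 6 + 3450 = 3456)
(257465 + c*T)/(P(-214) + K) = (257465 + 729*200)/(0 + 3456) = (257465 + 145800)/3456 = 403265*(1/3456) = 403265/3456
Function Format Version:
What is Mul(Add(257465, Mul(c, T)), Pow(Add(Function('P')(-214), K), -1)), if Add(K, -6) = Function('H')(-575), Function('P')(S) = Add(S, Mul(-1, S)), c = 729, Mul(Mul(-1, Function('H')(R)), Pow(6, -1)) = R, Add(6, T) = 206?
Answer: Rational(403265, 3456) ≈ 116.69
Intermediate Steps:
T = 200 (T = Add(-6, 206) = 200)
Function('H')(R) = Mul(-6, R)
Function('P')(S) = 0
K = 3456 (K = Add(6, Mul(-6, -575)) = Add(6, 3450) = 3456)
Mul(Add(257465, Mul(c, T)), Pow(Add(Function('P')(-214), K), -1)) = Mul(Add(257465, Mul(729, 200)), Pow(Add(0, 3456), -1)) = Mul(Add(257465, 145800), Pow(3456, -1)) = Mul(403265, Rational(1, 3456)) = Rational(403265, 3456)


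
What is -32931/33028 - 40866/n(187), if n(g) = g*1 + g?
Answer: -681019221/6176236 ≈ -110.26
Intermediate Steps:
n(g) = 2*g (n(g) = g + g = 2*g)
-32931/33028 - 40866/n(187) = -32931/33028 - 40866/(2*187) = -32931*1/33028 - 40866/374 = -32931/33028 - 40866*1/374 = -32931/33028 - 20433/187 = -681019221/6176236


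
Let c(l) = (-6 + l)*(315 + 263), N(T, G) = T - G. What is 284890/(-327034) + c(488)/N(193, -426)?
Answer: 45467008677/101217023 ≈ 449.20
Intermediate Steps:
c(l) = -3468 + 578*l (c(l) = (-6 + l)*578 = -3468 + 578*l)
284890/(-327034) + c(488)/N(193, -426) = 284890/(-327034) + (-3468 + 578*488)/(193 - 1*(-426)) = 284890*(-1/327034) + (-3468 + 282064)/(193 + 426) = -142445/163517 + 278596/619 = 45467008677/101217023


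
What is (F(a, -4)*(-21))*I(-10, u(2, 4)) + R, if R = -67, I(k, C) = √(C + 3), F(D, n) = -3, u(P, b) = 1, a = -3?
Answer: 59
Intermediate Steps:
I(k, C) = √(3 + C)
(F(a, -4)*(-21))*I(-10, u(2, 4)) + R = (-3*(-21))*√(3 + 1) - 67 = 63*√4 - 67 = 63*2 - 67 = 126 - 67 = 59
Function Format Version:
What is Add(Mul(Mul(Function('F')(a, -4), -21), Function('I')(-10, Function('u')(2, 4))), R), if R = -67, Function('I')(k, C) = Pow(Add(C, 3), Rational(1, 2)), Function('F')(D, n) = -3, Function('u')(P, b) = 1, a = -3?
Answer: 59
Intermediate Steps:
Function('I')(k, C) = Pow(Add(3, C), Rational(1, 2))
Add(Mul(Mul(Function('F')(a, -4), -21), Function('I')(-10, Function('u')(2, 4))), R) = Add(Mul(Mul(-3, -21), Pow(Add(3, 1), Rational(1, 2))), -67) = Add(Mul(63, Pow(4, Rational(1, 2))), -67) = Add(Mul(63, 2), -67) = Add(126, -67) = 59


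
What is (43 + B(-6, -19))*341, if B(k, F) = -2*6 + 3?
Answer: 11594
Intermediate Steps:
B(k, F) = -9 (B(k, F) = -12 + 3 = -9)
(43 + B(-6, -19))*341 = (43 - 9)*341 = 34*341 = 11594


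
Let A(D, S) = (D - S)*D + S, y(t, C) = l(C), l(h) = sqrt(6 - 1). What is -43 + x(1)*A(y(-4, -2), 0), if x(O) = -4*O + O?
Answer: -58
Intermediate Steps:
l(h) = sqrt(5)
y(t, C) = sqrt(5)
x(O) = -3*O
A(D, S) = S + D*(D - S) (A(D, S) = D*(D - S) + S = S + D*(D - S))
-43 + x(1)*A(y(-4, -2), 0) = -43 + (-3*1)*(0 + (sqrt(5))**2 - 1*sqrt(5)*0) = -43 - 3*(0 + 5 + 0) = -43 - 3*5 = -43 - 15 = -58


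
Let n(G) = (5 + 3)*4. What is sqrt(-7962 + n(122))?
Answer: I*sqrt(7930) ≈ 89.051*I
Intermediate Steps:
n(G) = 32 (n(G) = 8*4 = 32)
sqrt(-7962 + n(122)) = sqrt(-7962 + 32) = sqrt(-7930) = I*sqrt(7930)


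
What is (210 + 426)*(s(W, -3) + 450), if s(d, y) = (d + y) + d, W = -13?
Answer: 267756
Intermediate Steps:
s(d, y) = y + 2*d
(210 + 426)*(s(W, -3) + 450) = (210 + 426)*((-3 + 2*(-13)) + 450) = 636*((-3 - 26) + 450) = 636*(-29 + 450) = 636*421 = 267756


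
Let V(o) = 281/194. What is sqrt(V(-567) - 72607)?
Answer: 3*I*sqrt(303620282)/194 ≈ 269.45*I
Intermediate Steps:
V(o) = 281/194 (V(o) = 281*(1/194) = 281/194)
sqrt(V(-567) - 72607) = sqrt(281/194 - 72607) = sqrt(-14085477/194) = 3*I*sqrt(303620282)/194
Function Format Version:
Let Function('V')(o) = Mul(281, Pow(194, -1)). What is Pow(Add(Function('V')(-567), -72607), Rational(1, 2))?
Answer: Mul(Rational(3, 194), I, Pow(303620282, Rational(1, 2))) ≈ Mul(269.45, I)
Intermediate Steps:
Function('V')(o) = Rational(281, 194) (Function('V')(o) = Mul(281, Rational(1, 194)) = Rational(281, 194))
Pow(Add(Function('V')(-567), -72607), Rational(1, 2)) = Pow(Add(Rational(281, 194), -72607), Rational(1, 2)) = Pow(Rational(-14085477, 194), Rational(1, 2)) = Mul(Rational(3, 194), I, Pow(303620282, Rational(1, 2)))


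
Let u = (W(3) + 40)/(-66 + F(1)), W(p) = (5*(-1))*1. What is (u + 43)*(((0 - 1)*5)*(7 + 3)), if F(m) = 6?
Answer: -12725/6 ≈ -2120.8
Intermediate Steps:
W(p) = -5 (W(p) = -5*1 = -5)
u = -7/12 (u = (-5 + 40)/(-66 + 6) = 35/(-60) = 35*(-1/60) = -7/12 ≈ -0.58333)
(u + 43)*(((0 - 1)*5)*(7 + 3)) = (-7/12 + 43)*(((0 - 1)*5)*(7 + 3)) = 509*(-1*5*10)/12 = 509*(-5*10)/12 = (509/12)*(-50) = -12725/6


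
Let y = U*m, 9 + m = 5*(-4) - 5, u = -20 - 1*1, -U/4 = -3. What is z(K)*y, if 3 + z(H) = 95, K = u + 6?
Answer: -37536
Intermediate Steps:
U = 12 (U = -4*(-3) = 12)
u = -21 (u = -20 - 1 = -21)
K = -15 (K = -21 + 6 = -15)
z(H) = 92 (z(H) = -3 + 95 = 92)
m = -34 (m = -9 + (5*(-4) - 5) = -9 + (-20 - 5) = -9 - 25 = -34)
y = -408 (y = 12*(-34) = -408)
z(K)*y = 92*(-408) = -37536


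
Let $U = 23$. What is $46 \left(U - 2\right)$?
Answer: $966$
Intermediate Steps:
$46 \left(U - 2\right) = 46 \left(23 - 2\right) = 46 \cdot 21 = 966$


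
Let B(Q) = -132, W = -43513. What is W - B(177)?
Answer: -43381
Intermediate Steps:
W - B(177) = -43513 - 1*(-132) = -43513 + 132 = -43381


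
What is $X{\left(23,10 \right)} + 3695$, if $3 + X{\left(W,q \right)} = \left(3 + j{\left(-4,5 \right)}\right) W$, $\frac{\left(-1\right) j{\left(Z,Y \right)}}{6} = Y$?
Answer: $3071$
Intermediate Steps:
$j{\left(Z,Y \right)} = - 6 Y$
$X{\left(W,q \right)} = -3 - 27 W$ ($X{\left(W,q \right)} = -3 + \left(3 - 30\right) W = -3 - 27 W$)
$X{\left(23,10 \right)} + 3695 = \left(-3 - 621\right) + 3695 = -624 + 3695 = 3071$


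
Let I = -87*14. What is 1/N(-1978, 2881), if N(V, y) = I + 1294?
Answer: 1/76 ≈ 0.013158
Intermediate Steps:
I = -1218
N(V, y) = 76 (N(V, y) = -1218 + 1294 = 76)
1/N(-1978, 2881) = 1/76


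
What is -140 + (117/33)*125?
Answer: 3335/11 ≈ 303.18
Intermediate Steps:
-140 + (117/33)*125 = -140 + (117*(1/33))*125 = -140 + (39/11)*125 = -140 + 4875/11 = 3335/11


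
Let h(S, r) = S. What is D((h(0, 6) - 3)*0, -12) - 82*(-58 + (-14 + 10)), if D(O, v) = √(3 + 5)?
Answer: 5084 + 2*√2 ≈ 5086.8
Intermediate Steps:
D(O, v) = 2*√2 (D(O, v) = √8 = 2*√2)
D((h(0, 6) - 3)*0, -12) - 82*(-58 + (-14 + 10)) = 2*√2 - 82*(-58 + (-14 + 10)) = 2*√2 - 82*(-58 - 4) = 2*√2 - 82*(-62) = 2*√2 + 5084 = 5084 + 2*√2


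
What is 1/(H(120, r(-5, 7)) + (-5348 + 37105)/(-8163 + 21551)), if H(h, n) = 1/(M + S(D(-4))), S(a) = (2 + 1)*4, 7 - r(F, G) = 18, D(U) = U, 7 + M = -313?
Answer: 515438/1220971 ≈ 0.42215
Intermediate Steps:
M = -320 (M = -7 - 313 = -320)
r(F, G) = -11 (r(F, G) = 7 - 1*18 = 7 - 18 = -11)
S(a) = 12 (S(a) = 3*4 = 12)
H(h, n) = -1/308 (H(h, n) = 1/(-320 + 12) = 1/(-308) = -1/308)
1/(H(120, r(-5, 7)) + (-5348 + 37105)/(-8163 + 21551)) = 1/(-1/308 + (-5348 + 37105)/(-8163 + 21551)) = 1/(-1/308 + 31757/13388) = 1/(1220971/515438) = 515438/1220971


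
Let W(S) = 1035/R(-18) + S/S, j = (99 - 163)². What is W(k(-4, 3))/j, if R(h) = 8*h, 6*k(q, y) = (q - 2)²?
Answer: -99/65536 ≈ -0.0015106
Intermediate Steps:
k(q, y) = (-2 + q)²/6 (k(q, y) = (q - 2)²/6 = (-2 + q)²/6)
j = 4096 (j = (-64)² = 4096)
W(S) = -99/16 (W(S) = 1035/((8*(-18))) + S/S = 1035/(-144) + 1 = 1035*(-1/144) + 1 = -115/16 + 1 = -99/16)
W(k(-4, 3))/j = -99/16/4096 = -99/16*1/4096 = -99/65536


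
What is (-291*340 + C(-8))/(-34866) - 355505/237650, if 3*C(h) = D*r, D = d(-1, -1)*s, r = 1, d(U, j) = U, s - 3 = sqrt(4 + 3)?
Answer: 5731078/4271085 + sqrt(7)/104598 ≈ 1.3419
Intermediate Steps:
s = 3 + sqrt(7) (s = 3 + sqrt(4 + 3) = 3 + sqrt(7) ≈ 5.6458)
D = -3 - sqrt(7) (D = -(3 + sqrt(7)) = -3 - sqrt(7) ≈ -5.6458)
C(h) = -1 - sqrt(7)/3 (C(h) = ((-3 - sqrt(7))*1)/3 = (-3 - sqrt(7))/3 = -1 - sqrt(7)/3)
(-291*340 + C(-8))/(-34866) - 355505/237650 = (-291*340 + (-1 - sqrt(7)/3))/(-34866) - 355505/237650 = (-98940 + (-1 - sqrt(7)/3))*(-1/34866) - 355505*1/237650 = (-98941 - sqrt(7)/3)*(-1/34866) - 733/490 = (98941/34866 + sqrt(7)/104598) - 733/490 = 5731078/4271085 + sqrt(7)/104598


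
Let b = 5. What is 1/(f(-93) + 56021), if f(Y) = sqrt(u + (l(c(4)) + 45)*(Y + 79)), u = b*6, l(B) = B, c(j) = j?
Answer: 56021/3138353097 - 4*I*sqrt(41)/3138353097 ≈ 1.785e-5 - 8.1611e-9*I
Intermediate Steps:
u = 30 (u = 5*6 = 30)
f(Y) = sqrt(3901 + 49*Y) (f(Y) = sqrt(30 + (4 + 45)*(Y + 79)) = sqrt(30 + 49*(79 + Y)) = sqrt(30 + (3871 + 49*Y)) = sqrt(3901 + 49*Y))
1/(f(-93) + 56021) = 1/(sqrt(3901 + 49*(-93)) + 56021) = 1/(sqrt(3901 - 4557) + 56021) = 1/(sqrt(-656) + 56021) = 1/(4*I*sqrt(41) + 56021) = 1/(56021 + 4*I*sqrt(41))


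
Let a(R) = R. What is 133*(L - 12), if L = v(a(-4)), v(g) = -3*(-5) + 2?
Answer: 665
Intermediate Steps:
v(g) = 17 (v(g) = 15 + 2 = 17)
L = 17
133*(L - 12) = 133*(17 - 12) = 133*5 = 665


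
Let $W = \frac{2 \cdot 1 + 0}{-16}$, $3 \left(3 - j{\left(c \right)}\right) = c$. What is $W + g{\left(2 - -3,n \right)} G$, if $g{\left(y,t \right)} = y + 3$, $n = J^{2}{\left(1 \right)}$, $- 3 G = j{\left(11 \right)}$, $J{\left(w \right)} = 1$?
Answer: $\frac{119}{72} \approx 1.6528$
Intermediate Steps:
$j{\left(c \right)} = 3 - \frac{c}{3}$
$G = \frac{2}{9}$ ($G = - \frac{3 - \frac{11}{3}}{3} = \left(- \frac{1}{3}\right) \left(- \frac{2}{3}\right) = \frac{2}{9} \approx 0.22222$)
$n = 1$ ($n = 1^{2} = 1$)
$g{\left(y,t \right)} = 3 + y$
$W = - \frac{1}{8}$ ($W = \left(2 + 0\right) \left(- \frac{1}{16}\right) = 2 \left(- \frac{1}{16}\right) = - \frac{1}{8} \approx -0.125$)
$W + g{\left(2 - -3,n \right)} G = - \frac{1}{8} + \left(3 + \left(2 - -3\right)\right) \frac{2}{9} = - \frac{1}{8} + \left(3 + \left(2 + 3\right)\right) \frac{2}{9} = - \frac{1}{8} + \left(3 + 5\right) \frac{2}{9} = - \frac{1}{8} + 8 \cdot \frac{2}{9} = - \frac{1}{8} + \frac{16}{9} = \frac{119}{72}$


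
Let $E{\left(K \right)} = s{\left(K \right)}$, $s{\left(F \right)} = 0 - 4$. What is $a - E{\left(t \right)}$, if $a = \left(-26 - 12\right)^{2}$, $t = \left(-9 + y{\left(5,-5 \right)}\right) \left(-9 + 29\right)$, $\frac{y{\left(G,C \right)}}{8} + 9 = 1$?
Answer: $1448$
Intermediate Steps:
$y{\left(G,C \right)} = -64$ ($y{\left(G,C \right)} = -72 + 8 \cdot 1 = -72 + 8 = -64$)
$s{\left(F \right)} = -4$
$t = -1460$ ($t = \left(-9 - 64\right) \left(-9 + 29\right) = \left(-73\right) 20 = -1460$)
$E{\left(K \right)} = -4$
$a = 1444$ ($a = \left(-38\right)^{2} = 1444$)
$a - E{\left(t \right)} = 1444 - -4 = 1444 + 4 = 1448$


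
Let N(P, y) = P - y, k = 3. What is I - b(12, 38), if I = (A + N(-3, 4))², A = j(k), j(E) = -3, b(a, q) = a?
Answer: 88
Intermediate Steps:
A = -3
I = 100 (I = (-3 + (-3 - 1*4))² = (-3 + (-3 - 4))² = (-3 - 7)² = (-10)² = 100)
I - b(12, 38) = 100 - 1*12 = 100 - 12 = 88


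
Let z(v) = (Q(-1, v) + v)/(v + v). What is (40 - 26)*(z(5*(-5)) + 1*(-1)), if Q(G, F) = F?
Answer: 0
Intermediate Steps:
z(v) = 1 (z(v) = (v + v)/(v + v) = (2*v)/((2*v)) = (2*v)*(1/(2*v)) = 1)
(40 - 26)*(z(5*(-5)) + 1*(-1)) = (40 - 26)*(1 + 1*(-1)) = 14*(1 - 1) = 14*0 = 0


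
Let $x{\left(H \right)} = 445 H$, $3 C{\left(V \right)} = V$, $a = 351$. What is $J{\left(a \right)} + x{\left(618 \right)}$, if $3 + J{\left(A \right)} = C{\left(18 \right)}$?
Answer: $275013$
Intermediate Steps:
$C{\left(V \right)} = \frac{V}{3}$
$J{\left(A \right)} = 3$ ($J{\left(A \right)} = -3 + \frac{1}{3} \cdot 18 = -3 + 6 = 3$)
$J{\left(a \right)} + x{\left(618 \right)} = 3 + 445 \cdot 618 = 3 + 275010 = 275013$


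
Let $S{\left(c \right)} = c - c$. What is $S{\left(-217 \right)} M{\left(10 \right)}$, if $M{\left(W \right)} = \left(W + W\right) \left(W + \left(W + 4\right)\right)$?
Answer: $0$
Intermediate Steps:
$S{\left(c \right)} = 0$
$M{\left(W \right)} = 2 W \left(4 + 2 W\right)$ ($M{\left(W \right)} = 2 W \left(W + \left(4 + W\right)\right) = 2 W \left(4 + 2 W\right)$)
$S{\left(-217 \right)} M{\left(10 \right)} = 0 \cdot 4 \cdot 10 \left(2 + 10\right) = 0 \cdot 4 \cdot 10 \cdot 12 = 0 \cdot 480 = 0$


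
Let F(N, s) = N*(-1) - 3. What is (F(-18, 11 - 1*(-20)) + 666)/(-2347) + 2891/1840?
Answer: 5532137/4318480 ≈ 1.2810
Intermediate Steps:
F(N, s) = -3 - N (F(N, s) = -N - 3 = -3 - N)
(F(-18, 11 - 1*(-20)) + 666)/(-2347) + 2891/1840 = ((-3 - 1*(-18)) + 666)/(-2347) + 2891/1840 = ((-3 + 18) + 666)*(-1/2347) + 2891*(1/1840) = (15 + 666)*(-1/2347) + 2891/1840 = 681*(-1/2347) + 2891/1840 = -681/2347 + 2891/1840 = 5532137/4318480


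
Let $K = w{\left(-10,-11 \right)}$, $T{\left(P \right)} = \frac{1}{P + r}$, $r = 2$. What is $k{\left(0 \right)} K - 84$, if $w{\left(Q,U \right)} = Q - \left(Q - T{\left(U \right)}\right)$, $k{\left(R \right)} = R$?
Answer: $-84$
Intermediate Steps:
$T{\left(P \right)} = \frac{1}{2 + P}$ ($T{\left(P \right)} = \frac{1}{P + 2} = \frac{1}{2 + P}$)
$w{\left(Q,U \right)} = \frac{1}{2 + U}$ ($w{\left(Q,U \right)} = Q - \left(Q - \frac{1}{2 + U}\right) = \frac{1}{2 + U}$)
$K = - \frac{1}{9}$ ($K = \frac{1}{2 - 11} = \frac{1}{-9} = - \frac{1}{9} \approx -0.11111$)
$k{\left(0 \right)} K - 84 = 0 \left(- \frac{1}{9}\right) - 84 = 0 - 84 = -84$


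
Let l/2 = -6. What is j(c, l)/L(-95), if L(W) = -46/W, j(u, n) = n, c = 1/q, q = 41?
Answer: -570/23 ≈ -24.783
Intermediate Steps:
l = -12 (l = 2*(-6) = -12)
c = 1/41 ≈ 0.024390
j(c, l)/L(-95) = -12/((-46/(-95))) = -12/((-46*(-1/95))) = -12/46/95 = -12*95/46 = -570/23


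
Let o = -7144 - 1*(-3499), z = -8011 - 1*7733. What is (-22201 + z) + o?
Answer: -41590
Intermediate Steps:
z = -15744 (z = -8011 - 7733 = -15744)
o = -3645 (o = -7144 + 3499 = -3645)
(-22201 + z) + o = (-22201 - 15744) - 3645 = -37945 - 3645 = -41590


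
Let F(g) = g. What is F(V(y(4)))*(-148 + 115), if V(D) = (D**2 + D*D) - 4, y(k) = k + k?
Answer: -4092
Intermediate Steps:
y(k) = 2*k
V(D) = -4 + 2*D**2 (V(D) = (D**2 + D**2) - 4 = 2*D**2 - 4 = -4 + 2*D**2)
F(V(y(4)))*(-148 + 115) = (-4 + 2*(2*4)**2)*(-148 + 115) = (-4 + 2*8**2)*(-33) = (-4 + 2*64)*(-33) = (-4 + 128)*(-33) = 124*(-33) = -4092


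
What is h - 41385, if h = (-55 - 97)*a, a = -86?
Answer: -28313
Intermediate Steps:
h = 13072 (h = (-55 - 97)*(-86) = -152*(-86) = 13072)
h - 41385 = 13072 - 41385 = -28313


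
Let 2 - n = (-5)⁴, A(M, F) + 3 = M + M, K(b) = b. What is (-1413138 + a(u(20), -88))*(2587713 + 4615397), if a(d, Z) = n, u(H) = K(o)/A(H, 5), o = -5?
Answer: -10183475996710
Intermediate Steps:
A(M, F) = -3 + 2*M (A(M, F) = -3 + (M + M) = -3 + 2*M)
n = -623 (n = 2 - 1*(-5)⁴ = 2 - 1*625 = 2 - 625 = -623)
u(H) = -5/(-3 + 2*H)
a(d, Z) = -623
(-1413138 + a(u(20), -88))*(2587713 + 4615397) = (-1413138 - 623)*(2587713 + 4615397) = -1413761*7203110 = -10183475996710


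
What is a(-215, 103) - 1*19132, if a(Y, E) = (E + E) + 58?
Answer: -18868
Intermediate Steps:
a(Y, E) = 58 + 2*E (a(Y, E) = 2*E + 58 = 58 + 2*E)
a(-215, 103) - 1*19132 = (58 + 2*103) - 1*19132 = (58 + 206) - 19132 = 264 - 19132 = -18868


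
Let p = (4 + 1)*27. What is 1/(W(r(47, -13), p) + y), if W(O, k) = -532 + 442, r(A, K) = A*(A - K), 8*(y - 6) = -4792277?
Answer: -8/4792949 ≈ -1.6691e-6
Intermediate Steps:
y = -4792229/8 (y = 6 + (1/8)*(-4792277) = 6 - 4792277/8 = -4792229/8 ≈ -5.9903e+5)
p = 135 (p = 5*27 = 135)
W(O, k) = -90
1/(W(r(47, -13), p) + y) = 1/(-90 - 4792229/8) = 1/(-4792949/8) = -8/4792949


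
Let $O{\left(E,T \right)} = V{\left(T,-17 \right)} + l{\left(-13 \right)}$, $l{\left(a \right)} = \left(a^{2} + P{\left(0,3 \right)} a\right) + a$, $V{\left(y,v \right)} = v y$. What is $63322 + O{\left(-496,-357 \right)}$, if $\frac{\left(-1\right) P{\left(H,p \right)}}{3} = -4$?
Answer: $69391$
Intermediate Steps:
$P{\left(H,p \right)} = 12$ ($P{\left(H,p \right)} = \left(-3\right) \left(-4\right) = 12$)
$l{\left(a \right)} = a^{2} + 13 a$ ($l{\left(a \right)} = \left(a^{2} + 12 a\right) + a = a^{2} + 13 a$)
$O{\left(E,T \right)} = - 17 T$ ($O{\left(E,T \right)} = - 17 T - 13 \left(13 - 13\right) = - 17 T - 0 = - 17 T + 0 = - 17 T$)
$63322 + O{\left(-496,-357 \right)} = 63322 - -6069 = 63322 + 6069 = 69391$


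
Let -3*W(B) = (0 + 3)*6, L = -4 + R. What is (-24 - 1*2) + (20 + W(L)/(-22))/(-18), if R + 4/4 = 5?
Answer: -5371/198 ≈ -27.126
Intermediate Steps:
R = 4 (R = -1 + 5 = 4)
L = 0 (L = -4 + 4 = 0)
W(B) = -6 (W(B) = -(0 + 3)*6/3 = -6)
(-24 - 1*2) + (20 + W(L)/(-22))/(-18) = (-24 - 1*2) + (20 - 6/(-22))/(-18) = (-24 - 2) - (20 - 6*(-1/22))/18 = -26 - (20 + 3/11)/18 = -26 - 1/18*223/11 = -26 - 223/198 = -5371/198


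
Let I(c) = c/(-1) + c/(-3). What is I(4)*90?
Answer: -480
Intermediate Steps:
I(c) = -4*c/3 (I(c) = c*(-1) + c*(-1/3) = -c - c/3 = -4*c/3)
I(4)*90 = -4/3*4*90 = -16/3*90 = -480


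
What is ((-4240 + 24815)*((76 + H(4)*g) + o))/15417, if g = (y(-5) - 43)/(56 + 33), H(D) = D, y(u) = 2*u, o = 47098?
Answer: 86379487550/1372113 ≈ 62954.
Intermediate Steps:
g = -53/89 (g = (2*(-5) - 43)/(56 + 33) = (-10 - 43)/89 = -53*1/89 = -53/89 ≈ -0.59551)
((-4240 + 24815)*((76 + H(4)*g) + o))/15417 = ((-4240 + 24815)*((76 + 4*(-53/89)) + 47098))/15417 = (20575*((76 - 212/89) + 47098))*(1/15417) = (20575*(6552/89 + 47098))*(1/15417) = (20575*(4198274/89))*(1/15417) = (86379487550/89)*(1/15417) = 86379487550/1372113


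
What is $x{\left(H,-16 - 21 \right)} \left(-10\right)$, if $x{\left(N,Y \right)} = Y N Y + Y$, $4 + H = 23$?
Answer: $-259740$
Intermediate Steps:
$H = 19$ ($H = -4 + 23 = 19$)
$x{\left(N,Y \right)} = Y + N Y^{2}$ ($x{\left(N,Y \right)} = N Y Y + Y = N Y^{2} + Y = Y + N Y^{2}$)
$x{\left(H,-16 - 21 \right)} \left(-10\right) = \left(-16 - 21\right) \left(1 + 19 \left(-16 - 21\right)\right) \left(-10\right) = - 37 \left(1 + 19 \left(-37\right)\right) \left(-10\right) = - 37 \left(1 - 703\right) \left(-10\right) = \left(-37\right) \left(-702\right) \left(-10\right) = 25974 \left(-10\right) = -259740$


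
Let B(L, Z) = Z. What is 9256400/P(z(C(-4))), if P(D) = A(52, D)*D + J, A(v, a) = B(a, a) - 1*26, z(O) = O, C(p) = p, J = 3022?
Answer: 4628200/1571 ≈ 2946.0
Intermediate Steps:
A(v, a) = -26 + a (A(v, a) = a - 1*26 = a - 26 = -26 + a)
P(D) = 3022 + D*(-26 + D) (P(D) = (-26 + D)*D + 3022 = D*(-26 + D) + 3022 = 3022 + D*(-26 + D))
9256400/P(z(C(-4))) = 9256400/(3022 - 4*(-26 - 4)) = 9256400/(3022 - 4*(-30)) = 9256400/(3022 + 120) = 9256400/3142 = 9256400*(1/3142) = 4628200/1571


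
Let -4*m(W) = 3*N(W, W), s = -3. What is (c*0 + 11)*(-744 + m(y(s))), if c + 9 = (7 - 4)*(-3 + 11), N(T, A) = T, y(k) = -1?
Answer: -32703/4 ≈ -8175.8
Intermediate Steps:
c = 15 (c = -9 + (7 - 4)*(-3 + 11) = -9 + 3*8 = -9 + 24 = 15)
m(W) = -3*W/4
(c*0 + 11)*(-744 + m(y(s))) = (15*0 + 11)*(-744 - ¾*(-1)) = (0 + 11)*(-744 + ¾) = 11*(-2973/4) = -32703/4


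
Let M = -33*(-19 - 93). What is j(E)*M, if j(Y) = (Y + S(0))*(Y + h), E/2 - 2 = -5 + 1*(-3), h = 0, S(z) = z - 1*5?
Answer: 753984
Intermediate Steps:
S(z) = -5 + z (S(z) = z - 5 = -5 + z)
E = -12 (E = 4 + 2*(-5 + 1*(-3)) = 4 + 2*(-5 - 3) = 4 + 2*(-8) = 4 - 16 = -12)
j(Y) = Y*(-5 + Y) (j(Y) = (Y + (-5 + 0))*(Y + 0) = (Y - 5)*Y = (-5 + Y)*Y = Y*(-5 + Y))
M = 3696 (M = -33*(-112) = 3696)
j(E)*M = -12*(-5 - 12)*3696 = -12*(-17)*3696 = 204*3696 = 753984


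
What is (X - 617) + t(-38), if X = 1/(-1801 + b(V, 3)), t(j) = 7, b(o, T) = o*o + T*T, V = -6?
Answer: -1071161/1756 ≈ -610.00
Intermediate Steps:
b(o, T) = T² + o² (b(o, T) = o² + T² = T² + o²)
X = -1/1756 (X = 1/(-1801 + (3² + (-6)²)) = 1/(-1801 + (9 + 36)) = 1/(-1801 + 45) = 1/(-1756) = -1/1756 ≈ -0.00056948)
(X - 617) + t(-38) = (-1/1756 - 617) + 7 = -1083453/1756 + 7 = -1071161/1756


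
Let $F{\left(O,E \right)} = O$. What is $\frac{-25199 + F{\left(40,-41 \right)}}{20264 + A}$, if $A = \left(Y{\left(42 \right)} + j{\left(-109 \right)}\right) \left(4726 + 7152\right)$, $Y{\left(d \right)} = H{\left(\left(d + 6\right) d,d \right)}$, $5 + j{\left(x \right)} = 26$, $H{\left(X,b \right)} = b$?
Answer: $- \frac{25159}{768578} \approx -0.032734$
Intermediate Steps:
$j{\left(x \right)} = 21$ ($j{\left(x \right)} = -5 + 26 = 21$)
$Y{\left(d \right)} = d$
$A = 748314$ ($A = \left(42 + 21\right) \left(4726 + 7152\right) = 63 \cdot 11878 = 748314$)
$\frac{-25199 + F{\left(40,-41 \right)}}{20264 + A} = \frac{-25199 + 40}{20264 + 748314} = - \frac{25159}{768578}$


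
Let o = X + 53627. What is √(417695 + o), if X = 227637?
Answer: √698959 ≈ 836.04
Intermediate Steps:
o = 281264 (o = 227637 + 53627 = 281264)
√(417695 + o) = √(417695 + 281264) = √698959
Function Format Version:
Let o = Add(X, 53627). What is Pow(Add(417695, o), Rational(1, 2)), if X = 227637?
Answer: Pow(698959, Rational(1, 2)) ≈ 836.04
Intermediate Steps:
o = 281264 (o = Add(227637, 53627) = 281264)
Pow(Add(417695, o), Rational(1, 2)) = Pow(Add(417695, 281264), Rational(1, 2)) = Pow(698959, Rational(1, 2))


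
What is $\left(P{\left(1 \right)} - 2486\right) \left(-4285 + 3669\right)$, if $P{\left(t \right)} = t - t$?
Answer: $1531376$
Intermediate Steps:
$P{\left(t \right)} = 0$
$\left(P{\left(1 \right)} - 2486\right) \left(-4285 + 3669\right) = \left(0 - 2486\right) \left(-4285 + 3669\right) = \left(0 - 2486\right) \left(-616\right) = \left(-2486\right) \left(-616\right) = 1531376$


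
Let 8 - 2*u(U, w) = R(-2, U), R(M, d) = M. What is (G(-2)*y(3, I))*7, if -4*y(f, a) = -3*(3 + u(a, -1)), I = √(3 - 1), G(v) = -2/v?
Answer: 42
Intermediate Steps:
I = √2 ≈ 1.4142
u(U, w) = 5 (u(U, w) = 4 - ½*(-2) = 4 + 1 = 5)
y(f, a) = 6 (y(f, a) = -(-3)*(3 + 5)/4 = -(-3)*8/4 = -¼*(-24) = 6)
(G(-2)*y(3, I))*7 = (-2/(-2)*6)*7 = (-2*(-½)*6)*7 = (1*6)*7 = 6*7 = 42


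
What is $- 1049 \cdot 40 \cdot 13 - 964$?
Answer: $-546444$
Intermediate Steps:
$- 1049 \cdot 40 \cdot 13 - 964 = \left(-1049\right) 520 - 964 = -545480 - 964 = -546444$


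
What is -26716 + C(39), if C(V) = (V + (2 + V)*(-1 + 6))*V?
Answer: -17200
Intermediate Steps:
C(V) = V*(10 + 6*V) (C(V) = (V + (2 + V)*5)*V = (V + (10 + 5*V))*V = (10 + 6*V)*V = V*(10 + 6*V))
-26716 + C(39) = -26716 + 2*39*(5 + 3*39) = -26716 + 2*39*(5 + 117) = -26716 + 2*39*122 = -26716 + 9516 = -17200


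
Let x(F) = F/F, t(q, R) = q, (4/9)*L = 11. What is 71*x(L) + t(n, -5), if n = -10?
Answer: 61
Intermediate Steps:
L = 99/4 (L = (9/4)*11 = 99/4 ≈ 24.750)
x(F) = 1
71*x(L) + t(n, -5) = 71*1 - 10 = 71 - 10 = 61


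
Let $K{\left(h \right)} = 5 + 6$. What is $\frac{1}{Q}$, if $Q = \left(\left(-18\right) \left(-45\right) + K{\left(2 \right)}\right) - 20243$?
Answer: $- \frac{1}{19422} \approx -5.1488 \cdot 10^{-5}$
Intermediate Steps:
$K{\left(h \right)} = 11$
$Q = -19422$ ($Q = \left(\left(-18\right) \left(-45\right) + 11\right) - 20243 = \left(810 + 11\right) - 20243 = 821 - 20243 = -19422$)
$\frac{1}{Q} = \frac{1}{-19422} = - \frac{1}{19422}$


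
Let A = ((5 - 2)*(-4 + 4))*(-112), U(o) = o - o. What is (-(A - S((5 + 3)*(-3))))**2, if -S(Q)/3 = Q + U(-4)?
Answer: 5184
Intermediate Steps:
U(o) = 0
S(Q) = -3*Q (S(Q) = -3*(Q + 0) = -3*Q)
A = 0 (A = (3*0)*(-112) = 0*(-112) = 0)
(-(A - S((5 + 3)*(-3))))**2 = (-(0 - (-3)*(5 + 3)*(-3)))**2 = (-(0 - (-3)*8*(-3)))**2 = (-(0 - (-3)*(-24)))**2 = (-(0 - 1*72))**2 = (-(0 - 72))**2 = (-1*(-72))**2 = 72**2 = 5184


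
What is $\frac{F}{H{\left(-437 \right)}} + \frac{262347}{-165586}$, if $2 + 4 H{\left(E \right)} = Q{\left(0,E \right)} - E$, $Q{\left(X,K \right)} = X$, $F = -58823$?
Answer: $- \frac{39075182057}{72029910} \approx -542.49$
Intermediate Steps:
$H{\left(E \right)} = - \frac{1}{2} - \frac{E}{4}$ ($H{\left(E \right)} = - \frac{1}{2} + \frac{0 - E}{4} = - \frac{1}{2} + \frac{\left(-1\right) E}{4} = - \frac{1}{2} - \frac{E}{4}$)
$\frac{F}{H{\left(-437 \right)}} + \frac{262347}{-165586} = - \frac{58823}{- \frac{1}{2} - - \frac{437}{4}} + \frac{262347}{-165586} = - \frac{58823}{- \frac{1}{2} + \frac{437}{4}} + 262347 \left(- \frac{1}{165586}\right) = - \frac{58823}{\frac{435}{4}} - \frac{262347}{165586} = \left(-58823\right) \frac{4}{435} - \frac{262347}{165586} = - \frac{235292}{435} - \frac{262347}{165586} = - \frac{39075182057}{72029910}$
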